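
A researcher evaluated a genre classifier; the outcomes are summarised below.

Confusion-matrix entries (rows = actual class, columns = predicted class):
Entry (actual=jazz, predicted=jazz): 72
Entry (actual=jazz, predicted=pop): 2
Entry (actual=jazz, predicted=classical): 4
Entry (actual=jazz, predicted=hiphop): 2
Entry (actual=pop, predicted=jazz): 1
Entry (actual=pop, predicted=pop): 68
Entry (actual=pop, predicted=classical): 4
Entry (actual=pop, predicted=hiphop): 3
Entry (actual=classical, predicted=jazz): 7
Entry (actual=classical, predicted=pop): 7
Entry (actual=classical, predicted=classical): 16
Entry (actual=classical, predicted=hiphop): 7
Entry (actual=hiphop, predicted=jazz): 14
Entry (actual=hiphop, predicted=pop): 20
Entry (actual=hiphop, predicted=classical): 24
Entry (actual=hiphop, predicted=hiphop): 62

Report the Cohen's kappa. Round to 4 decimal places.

0.5894

Observed agreement pₒ = trace/N = 218/313 = 0.69649
Expected agreement pₑ = Σ (rowᵢ·colᵢ)/N² = (80·94 + 76·97 + 37·48 + 120·74)/313² = 0.26078
κ = (pₒ − pₑ)/(1 − pₑ) = (0.69649 − 0.26078)/(1 − 0.26078) = 0.5894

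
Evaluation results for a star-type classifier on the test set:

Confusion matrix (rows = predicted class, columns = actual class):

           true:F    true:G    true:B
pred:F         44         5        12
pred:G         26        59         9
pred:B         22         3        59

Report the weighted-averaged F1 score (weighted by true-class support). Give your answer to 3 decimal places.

0.668

Per-class F1 score (2·TP/(2·TP+FP+FN)):
  F: TP=44, FP=5+12=17, FN=26+22=48 → 88/153 = 0.5752
  G: TP=59, FP=26+9=35, FN=5+3=8 → 118/161 = 0.7329
  B: TP=59, FP=22+3=25, FN=12+9=21 → 118/164 = 0.7195
Weighted-F1 score = Σ (supportᵢ/N)·F1 scoreᵢ with N=239: (92/239)·0.5752 + (67/239)·0.7329 + (80/239)·0.7195 = 0.668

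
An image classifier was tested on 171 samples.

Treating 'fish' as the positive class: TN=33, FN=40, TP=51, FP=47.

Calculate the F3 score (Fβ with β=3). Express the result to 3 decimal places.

Fβ = (1+β²)·TP / ((1+β²)·TP + β²·FN + FP), with β²=9
= 10·51 / (10·51 + 9·40 + 47) = 0.556

0.556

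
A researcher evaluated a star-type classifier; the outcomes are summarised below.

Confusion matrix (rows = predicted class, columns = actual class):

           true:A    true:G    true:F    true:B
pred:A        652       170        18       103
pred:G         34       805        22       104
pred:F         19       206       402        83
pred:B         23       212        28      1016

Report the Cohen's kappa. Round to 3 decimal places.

Observed agreement pₒ = trace/N = 2875/3897 = 0.7377
Expected agreement pₑ = Σ (rowᵢ·colᵢ)/N² = (728·943 + 1393·965 + 470·710 + 1306·1279)/3897² = 0.2657
κ = (pₒ − pₑ)/(1 − pₑ) = (0.7377 − 0.2657)/(1 − 0.2657) = 0.643

0.643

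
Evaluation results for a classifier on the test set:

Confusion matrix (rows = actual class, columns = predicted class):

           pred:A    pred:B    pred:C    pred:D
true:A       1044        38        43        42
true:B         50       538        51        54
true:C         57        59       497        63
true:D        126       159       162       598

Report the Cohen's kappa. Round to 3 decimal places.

Observed agreement pₒ = trace/N = 2677/3581 = 0.7476
Expected agreement pₑ = Σ (rowᵢ·colᵢ)/N² = (1167·1277 + 693·794 + 676·753 + 1045·757)/3581² = 0.2605
κ = (pₒ − pₑ)/(1 − pₑ) = (0.7476 − 0.2605)/(1 − 0.2605) = 0.659

0.659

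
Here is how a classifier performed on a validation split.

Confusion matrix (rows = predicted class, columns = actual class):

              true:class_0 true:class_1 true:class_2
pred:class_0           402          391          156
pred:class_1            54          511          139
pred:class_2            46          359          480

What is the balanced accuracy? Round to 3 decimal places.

Balanced accuracy = mean of per-class recall.
  class_0: recall = 402/502 = 0.8008
  class_1: recall = 511/1261 = 0.4052
  class_2: recall = 480/775 = 0.6194
Mean = (0.8008 + 0.4052 + 0.6194) / 3 = 0.608

0.608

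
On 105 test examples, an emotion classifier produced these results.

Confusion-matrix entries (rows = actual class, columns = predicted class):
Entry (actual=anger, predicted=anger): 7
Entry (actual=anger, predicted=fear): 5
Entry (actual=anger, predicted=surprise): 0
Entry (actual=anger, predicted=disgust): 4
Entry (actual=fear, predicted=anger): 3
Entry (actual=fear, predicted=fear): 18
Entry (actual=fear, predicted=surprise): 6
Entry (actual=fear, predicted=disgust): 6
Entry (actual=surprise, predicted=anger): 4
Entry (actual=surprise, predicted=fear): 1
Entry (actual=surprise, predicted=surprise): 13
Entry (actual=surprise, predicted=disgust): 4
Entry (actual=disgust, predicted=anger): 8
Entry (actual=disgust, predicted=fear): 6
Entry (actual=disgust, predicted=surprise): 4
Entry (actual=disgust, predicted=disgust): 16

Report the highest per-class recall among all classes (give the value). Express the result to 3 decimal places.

Per-class recall (TP/(TP+FN)):
  anger: TP=7, FN=5+0+4=9 → 7/16 = 0.4375
  fear: TP=18, FN=3+6+6=15 → 18/33 = 0.5455
  surprise: TP=13, FN=4+1+4=9 → 13/22 = 0.5909
  disgust: TP=16, FN=8+6+4=18 → 16/34 = 0.4706
Highest is class 'surprise' with recall = 0.591.

0.591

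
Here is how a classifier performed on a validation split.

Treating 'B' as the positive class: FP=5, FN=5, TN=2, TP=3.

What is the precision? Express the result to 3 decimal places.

0.375

Precision = TP/(TP+FP) = 3/(3+5) = 3/8 = 0.375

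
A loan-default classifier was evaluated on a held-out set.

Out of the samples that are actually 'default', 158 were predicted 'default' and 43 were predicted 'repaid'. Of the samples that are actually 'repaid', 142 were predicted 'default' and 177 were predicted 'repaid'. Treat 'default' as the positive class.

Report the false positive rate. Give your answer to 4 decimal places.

FPR = FP/(FP+TN) = 142/(142+177) = 0.4451

0.4451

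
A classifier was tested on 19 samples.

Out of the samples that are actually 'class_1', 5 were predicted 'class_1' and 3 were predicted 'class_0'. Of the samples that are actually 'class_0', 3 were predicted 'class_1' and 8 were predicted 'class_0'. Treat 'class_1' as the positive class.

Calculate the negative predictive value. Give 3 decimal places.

0.727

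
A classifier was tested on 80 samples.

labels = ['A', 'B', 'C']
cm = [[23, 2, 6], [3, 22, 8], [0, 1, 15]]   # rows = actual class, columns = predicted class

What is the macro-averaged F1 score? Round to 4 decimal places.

Per-class F1 score (2·TP/(2·TP+FP+FN)):
  A: TP=23, FP=3+0=3, FN=2+6=8 → 46/57 = 0.80702
  B: TP=22, FP=2+1=3, FN=3+8=11 → 44/58 = 0.75862
  C: TP=15, FP=6+8=14, FN=0+1=1 → 30/45 = 0.66667
Macro-F1 score = mean = (0.80702 + 0.75862 + 0.66667) / 3 = 0.7441

0.7441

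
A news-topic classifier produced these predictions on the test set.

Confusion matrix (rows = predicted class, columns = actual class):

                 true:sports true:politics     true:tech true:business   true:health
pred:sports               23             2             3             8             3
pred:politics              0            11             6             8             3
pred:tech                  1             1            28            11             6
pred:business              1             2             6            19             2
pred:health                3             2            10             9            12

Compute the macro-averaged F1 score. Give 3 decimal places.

0.512

Per-class F1 score (2·TP/(2·TP+FP+FN)):
  sports: TP=23, FP=2+3+8+3=16, FN=0+1+1+3=5 → 46/67 = 0.6866
  politics: TP=11, FP=0+6+8+3=17, FN=2+1+2+2=7 → 22/46 = 0.4783
  tech: TP=28, FP=1+1+11+6=19, FN=3+6+6+10=25 → 56/100 = 0.5600
  business: TP=19, FP=1+2+6+2=11, FN=8+8+11+9=36 → 38/85 = 0.4471
  health: TP=12, FP=3+2+10+9=24, FN=3+3+6+2=14 → 24/62 = 0.3871
Macro-F1 score = mean = (0.6866 + 0.4783 + 0.5600 + 0.4471 + 0.3871) / 5 = 0.512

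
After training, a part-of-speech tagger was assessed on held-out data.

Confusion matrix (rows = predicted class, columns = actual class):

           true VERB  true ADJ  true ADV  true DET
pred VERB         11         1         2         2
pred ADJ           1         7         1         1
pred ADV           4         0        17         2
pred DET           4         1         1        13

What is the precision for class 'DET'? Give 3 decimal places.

0.684

precision = TP/(TP+FP).
DET: TP=13, FP=4+1+1=6 → 13/19 = 0.6842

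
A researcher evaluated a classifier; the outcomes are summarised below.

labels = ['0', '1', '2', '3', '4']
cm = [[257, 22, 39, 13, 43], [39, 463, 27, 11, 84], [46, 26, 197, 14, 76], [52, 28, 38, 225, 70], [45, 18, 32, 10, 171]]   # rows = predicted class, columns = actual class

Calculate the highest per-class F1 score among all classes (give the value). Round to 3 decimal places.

0.784

Per-class F1 score (2·TP/(2·TP+FP+FN)):
  0: TP=257, FP=22+39+13+43=117, FN=39+46+52+45=182 → 514/813 = 0.6322
  1: TP=463, FP=39+27+11+84=161, FN=22+26+28+18=94 → 926/1181 = 0.7841
  2: TP=197, FP=46+26+14+76=162, FN=39+27+38+32=136 → 394/692 = 0.5694
  3: TP=225, FP=52+28+38+70=188, FN=13+11+14+10=48 → 450/686 = 0.6560
  4: TP=171, FP=45+18+32+10=105, FN=43+84+76+70=273 → 342/720 = 0.4750
Highest is class '1' with F1 score = 0.784.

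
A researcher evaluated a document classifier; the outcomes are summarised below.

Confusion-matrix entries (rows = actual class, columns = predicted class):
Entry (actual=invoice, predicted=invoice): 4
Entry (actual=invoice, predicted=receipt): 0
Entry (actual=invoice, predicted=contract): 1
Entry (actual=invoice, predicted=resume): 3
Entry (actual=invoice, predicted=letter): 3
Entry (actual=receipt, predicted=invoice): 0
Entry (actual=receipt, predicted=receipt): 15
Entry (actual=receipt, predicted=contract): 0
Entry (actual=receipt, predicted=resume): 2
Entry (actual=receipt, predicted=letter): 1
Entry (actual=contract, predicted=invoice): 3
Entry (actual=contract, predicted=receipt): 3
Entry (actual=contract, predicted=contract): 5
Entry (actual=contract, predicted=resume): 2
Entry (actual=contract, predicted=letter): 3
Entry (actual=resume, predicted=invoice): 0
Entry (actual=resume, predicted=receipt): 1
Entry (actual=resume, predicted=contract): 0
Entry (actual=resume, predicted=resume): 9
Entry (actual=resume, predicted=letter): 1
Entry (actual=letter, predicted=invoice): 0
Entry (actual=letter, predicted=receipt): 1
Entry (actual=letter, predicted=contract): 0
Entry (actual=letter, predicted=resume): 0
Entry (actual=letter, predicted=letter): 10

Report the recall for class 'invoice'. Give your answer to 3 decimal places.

Treat 'invoice' as positive and all other classes as negative.
recall = TP/(TP+FN).
invoice: TP=4, FN=0+1+3+3=7 → 4/11 = 0.3636

0.364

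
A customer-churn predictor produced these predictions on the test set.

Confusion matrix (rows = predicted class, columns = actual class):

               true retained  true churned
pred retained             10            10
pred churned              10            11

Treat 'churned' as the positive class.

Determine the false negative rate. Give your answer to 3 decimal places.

FNR = FN/(FN+TP) = 10/(10+11) = 0.476

0.476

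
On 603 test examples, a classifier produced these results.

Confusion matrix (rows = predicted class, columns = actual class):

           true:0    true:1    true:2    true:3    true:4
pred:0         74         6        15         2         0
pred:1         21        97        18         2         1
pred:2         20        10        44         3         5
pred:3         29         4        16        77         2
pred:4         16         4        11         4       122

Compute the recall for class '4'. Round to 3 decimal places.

0.938

One-vs-rest for '4': TP = diagonal; FP = other classes predicted '4'; FN = '4' predicted as other.
recall = TP/(TP+FN).
4: TP=122, FN=0+1+5+2=8 → 122/130 = 0.9385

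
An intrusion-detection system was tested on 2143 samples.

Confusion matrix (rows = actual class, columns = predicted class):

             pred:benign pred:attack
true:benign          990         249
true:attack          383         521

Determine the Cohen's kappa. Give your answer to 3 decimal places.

0.383

Observed agreement pₒ = trace/N = 1511/2143 = 0.7051
Expected agreement pₑ = Σ (rowᵢ·colᵢ)/N² = (1239·1373 + 904·770)/2143² = 0.5220
κ = (pₒ − pₑ)/(1 − pₑ) = (0.7051 − 0.5220)/(1 − 0.5220) = 0.383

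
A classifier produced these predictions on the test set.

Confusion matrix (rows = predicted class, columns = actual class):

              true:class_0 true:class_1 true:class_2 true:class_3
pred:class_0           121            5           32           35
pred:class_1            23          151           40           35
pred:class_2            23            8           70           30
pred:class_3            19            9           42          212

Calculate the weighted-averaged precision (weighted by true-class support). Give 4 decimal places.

0.6484

Per-class precision (TP/(TP+FP)):
  class_0: TP=121, FP=5+32+35=72 → 121/193 = 0.62694
  class_1: TP=151, FP=23+40+35=98 → 151/249 = 0.60643
  class_2: TP=70, FP=23+8+30=61 → 70/131 = 0.53435
  class_3: TP=212, FP=19+9+42=70 → 212/282 = 0.75177
Weighted-precision = Σ (supportᵢ/N)·precisionᵢ with N=855: (186/855)·0.62694 + (173/855)·0.60643 + (184/855)·0.53435 + (312/855)·0.75177 = 0.6484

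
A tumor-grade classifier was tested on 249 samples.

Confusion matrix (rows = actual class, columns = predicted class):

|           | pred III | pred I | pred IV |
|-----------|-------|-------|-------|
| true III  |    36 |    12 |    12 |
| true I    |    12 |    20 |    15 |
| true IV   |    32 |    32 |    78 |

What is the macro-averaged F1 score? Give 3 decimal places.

Per-class F1 score (2·TP/(2·TP+FP+FN)):
  III: TP=36, FP=12+32=44, FN=12+12=24 → 72/140 = 0.5143
  I: TP=20, FP=12+32=44, FN=12+15=27 → 40/111 = 0.3604
  IV: TP=78, FP=12+15=27, FN=32+32=64 → 156/247 = 0.6316
Macro-F1 score = mean = (0.5143 + 0.3604 + 0.6316) / 3 = 0.502

0.502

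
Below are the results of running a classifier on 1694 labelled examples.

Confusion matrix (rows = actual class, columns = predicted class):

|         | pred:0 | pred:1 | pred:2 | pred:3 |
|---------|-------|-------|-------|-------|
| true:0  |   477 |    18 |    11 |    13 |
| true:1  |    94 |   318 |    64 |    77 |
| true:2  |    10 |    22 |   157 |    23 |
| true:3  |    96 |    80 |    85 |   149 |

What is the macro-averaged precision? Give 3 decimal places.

Per-class precision (TP/(TP+FP)):
  0: TP=477, FP=94+10+96=200 → 477/677 = 0.7046
  1: TP=318, FP=18+22+80=120 → 318/438 = 0.7260
  2: TP=157, FP=11+64+85=160 → 157/317 = 0.4953
  3: TP=149, FP=13+77+23=113 → 149/262 = 0.5687
Macro-precision = mean = (0.7046 + 0.7260 + 0.4953 + 0.5687) / 4 = 0.624

0.624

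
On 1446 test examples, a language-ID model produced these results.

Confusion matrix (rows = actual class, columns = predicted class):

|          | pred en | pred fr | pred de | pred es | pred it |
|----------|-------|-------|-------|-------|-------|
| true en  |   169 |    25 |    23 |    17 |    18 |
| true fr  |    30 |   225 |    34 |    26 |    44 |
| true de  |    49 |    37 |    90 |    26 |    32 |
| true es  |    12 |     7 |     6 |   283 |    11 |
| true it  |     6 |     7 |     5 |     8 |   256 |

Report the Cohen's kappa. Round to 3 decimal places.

Observed agreement pₒ = trace/N = 1023/1446 = 0.7075
Expected agreement pₑ = Σ (rowᵢ·colᵢ)/N² = (252·266 + 359·301 + 234·158 + 319·360 + 282·361)/1446² = 0.2050
κ = (pₒ − pₑ)/(1 − pₑ) = (0.7075 − 0.2050)/(1 − 0.2050) = 0.632

0.632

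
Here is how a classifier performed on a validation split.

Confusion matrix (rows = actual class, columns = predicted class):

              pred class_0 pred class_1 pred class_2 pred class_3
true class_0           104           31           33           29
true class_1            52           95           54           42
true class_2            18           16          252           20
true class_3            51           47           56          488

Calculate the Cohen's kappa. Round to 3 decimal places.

Observed agreement pₒ = trace/N = 939/1388 = 0.6765
Expected agreement pₑ = Σ (rowᵢ·colᵢ)/N² = (197·225 + 243·189 + 306·395 + 642·579)/1388² = 0.3025
κ = (pₒ − pₑ)/(1 − pₑ) = (0.6765 − 0.3025)/(1 − 0.3025) = 0.536

0.536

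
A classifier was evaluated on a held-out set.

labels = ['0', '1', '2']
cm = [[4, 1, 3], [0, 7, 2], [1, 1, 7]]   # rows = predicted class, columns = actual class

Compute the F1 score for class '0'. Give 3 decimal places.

0.615

Take TP from the diagonal, FP from the rest of the '0' prediction marginal, FN from the rest of the '0' actual marginal.
F1 score = 2·TP/(2·TP+FP+FN).
0: TP=4, FP=1+3=4, FN=0+1=1 → 8/13 = 0.6154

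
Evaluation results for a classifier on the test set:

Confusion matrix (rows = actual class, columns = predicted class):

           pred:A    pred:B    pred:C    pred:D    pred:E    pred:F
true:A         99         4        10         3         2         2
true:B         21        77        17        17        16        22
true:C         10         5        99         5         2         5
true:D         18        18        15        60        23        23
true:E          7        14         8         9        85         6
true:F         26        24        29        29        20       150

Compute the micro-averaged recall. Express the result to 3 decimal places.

0.582

Micro-averaging pools counts across classes: ΣTP=570, ΣFP=410, ΣFN=410.
Micro-recall = TP/(TP+FN) on pooled counts = 0.582 (equals overall accuracy in single-label multiclass).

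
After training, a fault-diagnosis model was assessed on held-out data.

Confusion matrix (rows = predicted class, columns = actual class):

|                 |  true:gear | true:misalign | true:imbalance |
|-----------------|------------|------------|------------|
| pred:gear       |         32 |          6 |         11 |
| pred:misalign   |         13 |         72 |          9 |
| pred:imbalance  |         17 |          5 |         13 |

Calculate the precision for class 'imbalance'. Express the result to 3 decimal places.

0.371

Treat 'imbalance' as positive and all other classes as negative.
precision = TP/(TP+FP).
imbalance: TP=13, FP=17+5=22 → 13/35 = 0.3714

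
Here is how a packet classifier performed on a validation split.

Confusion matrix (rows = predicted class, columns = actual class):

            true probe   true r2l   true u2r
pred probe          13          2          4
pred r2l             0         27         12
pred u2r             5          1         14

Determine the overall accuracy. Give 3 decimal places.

0.692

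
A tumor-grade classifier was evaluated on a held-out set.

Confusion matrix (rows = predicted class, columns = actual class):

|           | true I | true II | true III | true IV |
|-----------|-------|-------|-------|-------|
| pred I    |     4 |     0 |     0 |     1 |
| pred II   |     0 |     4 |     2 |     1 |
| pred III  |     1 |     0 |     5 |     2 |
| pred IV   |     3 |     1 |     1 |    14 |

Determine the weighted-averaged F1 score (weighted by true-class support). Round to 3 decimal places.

0.689

Per-class F1 score (2·TP/(2·TP+FP+FN)):
  I: TP=4, FP=0+0+1=1, FN=0+1+3=4 → 8/13 = 0.6154
  II: TP=4, FP=0+2+1=3, FN=0+0+1=1 → 8/12 = 0.6667
  III: TP=5, FP=1+0+2=3, FN=0+2+1=3 → 10/16 = 0.6250
  IV: TP=14, FP=3+1+1=5, FN=1+1+2=4 → 28/37 = 0.7568
Weighted-F1 score = Σ (supportᵢ/N)·F1 scoreᵢ with N=39: (8/39)·0.6154 + (5/39)·0.6667 + (8/39)·0.6250 + (18/39)·0.7568 = 0.689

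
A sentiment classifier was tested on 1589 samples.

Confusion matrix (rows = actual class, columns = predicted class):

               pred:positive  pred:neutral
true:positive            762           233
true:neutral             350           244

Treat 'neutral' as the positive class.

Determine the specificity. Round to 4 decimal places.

Specificity = TN/(TN+FP) = 762/(762+233) = 0.7658

0.7658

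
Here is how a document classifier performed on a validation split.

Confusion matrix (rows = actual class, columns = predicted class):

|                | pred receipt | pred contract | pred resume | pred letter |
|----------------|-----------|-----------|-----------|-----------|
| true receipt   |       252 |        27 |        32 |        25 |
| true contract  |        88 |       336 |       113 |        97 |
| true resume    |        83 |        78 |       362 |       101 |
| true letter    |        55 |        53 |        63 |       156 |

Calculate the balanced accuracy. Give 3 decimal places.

0.584

Balanced accuracy = mean of per-class recall.
  receipt: recall = 252/336 = 0.7500
  contract: recall = 336/634 = 0.5300
  resume: recall = 362/624 = 0.5801
  letter: recall = 156/327 = 0.4771
Mean = (0.7500 + 0.5300 + 0.5801 + 0.4771) / 4 = 0.584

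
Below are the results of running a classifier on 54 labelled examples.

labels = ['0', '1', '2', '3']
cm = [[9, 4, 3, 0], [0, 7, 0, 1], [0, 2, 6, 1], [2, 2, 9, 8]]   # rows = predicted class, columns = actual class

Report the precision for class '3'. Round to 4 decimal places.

0.3810

Treat '3' as positive and all other classes as negative.
precision = TP/(TP+FP).
3: TP=8, FP=2+2+9=13 → 8/21 = 0.38095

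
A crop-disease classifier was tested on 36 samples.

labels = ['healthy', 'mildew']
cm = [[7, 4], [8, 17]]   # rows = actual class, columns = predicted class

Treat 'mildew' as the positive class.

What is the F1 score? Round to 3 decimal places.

0.739

Precision = TP/(TP+FP) = 17/21 = 0.8095
Recall = TP/(TP+FN) = 17/25 = 0.6800
F1 = 2·TP/(2·TP+FP+FN) = 34/46 = 0.739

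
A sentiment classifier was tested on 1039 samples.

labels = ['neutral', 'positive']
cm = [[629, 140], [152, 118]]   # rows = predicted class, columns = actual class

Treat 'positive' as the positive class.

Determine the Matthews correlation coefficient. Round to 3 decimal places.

MCC = (TP·TN − FP·FN) / √((TP+FP)(TP+FN)(TN+FP)(TN+FN))
Numerator = 118·629 − 152·140 = 52942
Denominator = √(270·258·781·769) = √41837029740 = 204541.0221
MCC = 52942 / 204541.0221 = 0.259

0.259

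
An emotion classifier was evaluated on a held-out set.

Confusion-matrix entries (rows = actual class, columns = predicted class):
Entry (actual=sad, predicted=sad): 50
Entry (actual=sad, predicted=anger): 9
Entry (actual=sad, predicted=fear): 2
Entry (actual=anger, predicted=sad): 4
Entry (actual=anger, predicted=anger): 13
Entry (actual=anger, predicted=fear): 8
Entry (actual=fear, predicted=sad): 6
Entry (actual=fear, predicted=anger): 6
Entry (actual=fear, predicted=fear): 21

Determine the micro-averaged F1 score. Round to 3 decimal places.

0.706

Micro-averaging pools counts across classes: ΣTP=84, ΣFP=35, ΣFN=35.
Micro-F1 score = 2·TP/(2·TP+FP+FN) on pooled counts = 0.706 (equals overall accuracy in single-label multiclass).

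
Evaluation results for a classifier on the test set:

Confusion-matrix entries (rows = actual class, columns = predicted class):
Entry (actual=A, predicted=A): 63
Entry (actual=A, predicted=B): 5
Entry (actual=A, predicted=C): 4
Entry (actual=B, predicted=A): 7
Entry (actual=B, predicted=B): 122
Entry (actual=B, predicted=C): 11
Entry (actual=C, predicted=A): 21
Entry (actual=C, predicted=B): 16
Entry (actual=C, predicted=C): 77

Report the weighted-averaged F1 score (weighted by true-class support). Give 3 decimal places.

Per-class F1 score (2·TP/(2·TP+FP+FN)):
  A: TP=63, FP=7+21=28, FN=5+4=9 → 126/163 = 0.7730
  B: TP=122, FP=5+16=21, FN=7+11=18 → 244/283 = 0.8622
  C: TP=77, FP=4+11=15, FN=21+16=37 → 154/206 = 0.7476
Weighted-F1 score = Σ (supportᵢ/N)·F1 scoreᵢ with N=326: (72/326)·0.7730 + (140/326)·0.8622 + (114/326)·0.7476 = 0.802

0.802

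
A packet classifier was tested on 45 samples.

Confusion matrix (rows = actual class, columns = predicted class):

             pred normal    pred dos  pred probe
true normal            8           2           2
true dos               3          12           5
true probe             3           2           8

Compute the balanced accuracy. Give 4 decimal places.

0.6274

Balanced accuracy = mean of per-class recall.
  normal: recall = 8/12 = 0.66667
  dos: recall = 12/20 = 0.60000
  probe: recall = 8/13 = 0.61538
Mean = (0.66667 + 0.60000 + 0.61538) / 3 = 0.6274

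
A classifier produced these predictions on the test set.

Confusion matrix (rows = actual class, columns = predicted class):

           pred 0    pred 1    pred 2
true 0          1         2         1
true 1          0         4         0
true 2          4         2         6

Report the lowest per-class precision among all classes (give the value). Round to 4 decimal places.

Per-class precision (TP/(TP+FP)):
  0: TP=1, FP=0+4=4 → 1/5 = 0.20000
  1: TP=4, FP=2+2=4 → 4/8 = 0.50000
  2: TP=6, FP=1+0=1 → 6/7 = 0.85714
Lowest is class '0' with precision = 0.2000.

0.2000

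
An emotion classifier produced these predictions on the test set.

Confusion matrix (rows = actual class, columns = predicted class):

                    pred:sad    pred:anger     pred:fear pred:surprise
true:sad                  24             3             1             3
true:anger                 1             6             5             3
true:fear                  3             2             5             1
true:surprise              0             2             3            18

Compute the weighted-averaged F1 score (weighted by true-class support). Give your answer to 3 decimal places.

0.666

Per-class F1 score (2·TP/(2·TP+FP+FN)):
  sad: TP=24, FP=1+3+0=4, FN=3+1+3=7 → 48/59 = 0.8136
  anger: TP=6, FP=3+2+2=7, FN=1+5+3=9 → 12/28 = 0.4286
  fear: TP=5, FP=1+5+3=9, FN=3+2+1=6 → 10/25 = 0.4000
  surprise: TP=18, FP=3+3+1=7, FN=0+2+3=5 → 36/48 = 0.7500
Weighted-F1 score = Σ (supportᵢ/N)·F1 scoreᵢ with N=80: (31/80)·0.8136 + (15/80)·0.4286 + (11/80)·0.4000 + (23/80)·0.7500 = 0.666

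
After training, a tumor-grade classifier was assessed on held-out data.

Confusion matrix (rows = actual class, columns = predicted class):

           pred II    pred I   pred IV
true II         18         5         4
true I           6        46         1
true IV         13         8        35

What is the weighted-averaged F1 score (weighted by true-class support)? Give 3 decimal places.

0.732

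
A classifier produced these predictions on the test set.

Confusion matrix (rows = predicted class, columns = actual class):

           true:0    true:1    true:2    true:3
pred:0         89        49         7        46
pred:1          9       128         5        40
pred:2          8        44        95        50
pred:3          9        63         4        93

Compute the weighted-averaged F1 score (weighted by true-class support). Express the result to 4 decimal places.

0.5391

Per-class F1 score (2·TP/(2·TP+FP+FN)):
  0: TP=89, FP=49+7+46=102, FN=9+8+9=26 → 178/306 = 0.58170
  1: TP=128, FP=9+5+40=54, FN=49+44+63=156 → 256/466 = 0.54936
  2: TP=95, FP=8+44+50=102, FN=7+5+4=16 → 190/308 = 0.61688
  3: TP=93, FP=9+63+4=76, FN=46+40+50=136 → 186/398 = 0.46734
Weighted-F1 score = Σ (supportᵢ/N)·F1 scoreᵢ with N=739: (115/739)·0.58170 + (284/739)·0.54936 + (111/739)·0.61688 + (229/739)·0.46734 = 0.5391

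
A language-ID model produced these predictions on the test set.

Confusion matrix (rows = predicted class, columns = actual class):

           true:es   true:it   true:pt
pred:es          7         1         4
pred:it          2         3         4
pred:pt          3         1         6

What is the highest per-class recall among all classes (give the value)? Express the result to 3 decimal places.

0.600

Per-class recall (TP/(TP+FN)):
  es: TP=7, FN=2+3=5 → 7/12 = 0.5833
  it: TP=3, FN=1+1=2 → 3/5 = 0.6000
  pt: TP=6, FN=4+4=8 → 6/14 = 0.4286
Highest is class 'it' with recall = 0.600.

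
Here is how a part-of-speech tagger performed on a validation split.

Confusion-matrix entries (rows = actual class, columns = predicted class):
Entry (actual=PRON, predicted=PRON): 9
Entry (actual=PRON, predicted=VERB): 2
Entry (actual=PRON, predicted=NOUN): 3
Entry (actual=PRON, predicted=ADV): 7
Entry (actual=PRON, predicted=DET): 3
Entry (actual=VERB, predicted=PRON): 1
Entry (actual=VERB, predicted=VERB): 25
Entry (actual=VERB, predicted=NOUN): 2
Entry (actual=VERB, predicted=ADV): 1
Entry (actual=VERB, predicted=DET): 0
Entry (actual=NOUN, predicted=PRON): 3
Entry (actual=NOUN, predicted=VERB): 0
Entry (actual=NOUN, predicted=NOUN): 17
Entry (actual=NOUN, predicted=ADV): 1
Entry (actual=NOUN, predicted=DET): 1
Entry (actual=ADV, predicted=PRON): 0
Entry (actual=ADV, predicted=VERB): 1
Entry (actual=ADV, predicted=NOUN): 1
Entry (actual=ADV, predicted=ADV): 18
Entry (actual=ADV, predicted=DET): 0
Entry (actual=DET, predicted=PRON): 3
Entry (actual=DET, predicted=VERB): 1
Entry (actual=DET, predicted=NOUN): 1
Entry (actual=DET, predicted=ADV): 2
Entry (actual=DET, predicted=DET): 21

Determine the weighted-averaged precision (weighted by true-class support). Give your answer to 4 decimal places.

Per-class precision (TP/(TP+FP)):
  PRON: TP=9, FP=1+3+0+3=7 → 9/16 = 0.56250
  VERB: TP=25, FP=2+0+1+1=4 → 25/29 = 0.86207
  NOUN: TP=17, FP=3+2+1+1=7 → 17/24 = 0.70833
  ADV: TP=18, FP=7+1+1+2=11 → 18/29 = 0.62069
  DET: TP=21, FP=3+0+1+0=4 → 21/25 = 0.84000
Weighted-precision = Σ (supportᵢ/N)·precisionᵢ with N=123: (24/123)·0.56250 + (29/123)·0.86207 + (22/123)·0.70833 + (20/123)·0.62069 + (28/123)·0.84000 = 0.7318

0.7318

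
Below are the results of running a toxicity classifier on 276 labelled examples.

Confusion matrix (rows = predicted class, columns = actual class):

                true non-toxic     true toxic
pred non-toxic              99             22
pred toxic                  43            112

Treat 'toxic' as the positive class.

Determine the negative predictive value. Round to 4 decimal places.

NPV = TN/(TN+FN) = 99/(99+22) = 0.8182

0.8182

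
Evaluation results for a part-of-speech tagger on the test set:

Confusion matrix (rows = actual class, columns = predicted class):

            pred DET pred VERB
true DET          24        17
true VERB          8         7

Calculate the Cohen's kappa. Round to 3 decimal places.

0.044

Observed agreement pₒ = trace/N = 31/56 = 0.5536
Expected agreement pₑ = Σ (rowᵢ·colᵢ)/N² = (41·32 + 15·24)/56² = 0.5332
κ = (pₒ − pₑ)/(1 − pₑ) = (0.5536 − 0.5332)/(1 − 0.5332) = 0.044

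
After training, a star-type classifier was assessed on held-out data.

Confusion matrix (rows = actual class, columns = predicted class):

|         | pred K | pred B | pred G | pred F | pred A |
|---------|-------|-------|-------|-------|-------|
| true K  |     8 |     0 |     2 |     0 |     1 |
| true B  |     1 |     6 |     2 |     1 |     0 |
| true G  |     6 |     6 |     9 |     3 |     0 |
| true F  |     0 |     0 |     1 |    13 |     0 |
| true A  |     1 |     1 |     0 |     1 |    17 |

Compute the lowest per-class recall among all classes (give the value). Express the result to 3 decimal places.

0.375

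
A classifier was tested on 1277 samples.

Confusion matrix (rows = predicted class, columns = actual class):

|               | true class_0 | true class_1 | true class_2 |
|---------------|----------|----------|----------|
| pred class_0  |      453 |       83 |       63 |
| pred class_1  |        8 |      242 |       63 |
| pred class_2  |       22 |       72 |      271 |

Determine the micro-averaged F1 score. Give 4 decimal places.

Micro-averaging pools counts across classes: ΣTP=966, ΣFP=311, ΣFN=311.
Micro-F1 score = 2·TP/(2·TP+FP+FN) on pooled counts = 0.7565 (equals overall accuracy in single-label multiclass).

0.7565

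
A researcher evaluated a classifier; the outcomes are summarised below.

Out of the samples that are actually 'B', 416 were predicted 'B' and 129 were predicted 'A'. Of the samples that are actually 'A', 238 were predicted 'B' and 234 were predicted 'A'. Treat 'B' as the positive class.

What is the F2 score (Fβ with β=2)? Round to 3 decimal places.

0.734

Fβ = (1+β²)·TP / ((1+β²)·TP + β²·FN + FP), with β²=4
= 5·416 / (5·416 + 4·129 + 238) = 0.734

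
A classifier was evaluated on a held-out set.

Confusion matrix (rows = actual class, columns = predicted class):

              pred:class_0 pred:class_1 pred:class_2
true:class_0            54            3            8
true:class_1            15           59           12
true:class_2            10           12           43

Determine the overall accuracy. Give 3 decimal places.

0.722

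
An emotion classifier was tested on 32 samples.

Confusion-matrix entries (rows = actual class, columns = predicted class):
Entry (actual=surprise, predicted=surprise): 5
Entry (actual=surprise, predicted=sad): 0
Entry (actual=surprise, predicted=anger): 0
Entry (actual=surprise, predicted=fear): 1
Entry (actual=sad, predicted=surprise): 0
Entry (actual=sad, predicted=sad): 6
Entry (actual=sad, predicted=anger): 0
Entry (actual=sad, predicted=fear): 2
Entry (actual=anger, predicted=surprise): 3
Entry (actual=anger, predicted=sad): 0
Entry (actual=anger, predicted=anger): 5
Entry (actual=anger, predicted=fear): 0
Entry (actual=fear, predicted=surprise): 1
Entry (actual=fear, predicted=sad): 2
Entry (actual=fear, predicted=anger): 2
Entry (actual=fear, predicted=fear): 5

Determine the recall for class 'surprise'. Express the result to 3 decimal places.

0.833

Treat 'surprise' as positive and all other classes as negative.
recall = TP/(TP+FN).
surprise: TP=5, FN=0+0+1=1 → 5/6 = 0.8333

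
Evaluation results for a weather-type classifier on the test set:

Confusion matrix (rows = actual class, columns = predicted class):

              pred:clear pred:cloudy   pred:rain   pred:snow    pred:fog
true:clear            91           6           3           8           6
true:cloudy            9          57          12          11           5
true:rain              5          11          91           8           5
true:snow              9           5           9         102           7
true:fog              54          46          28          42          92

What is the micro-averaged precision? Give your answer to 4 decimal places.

0.5997

Micro-averaging pools counts across classes: ΣTP=433, ΣFP=289, ΣFN=289.
Micro-precision = TP/(TP+FP) on pooled counts = 0.5997 (equals overall accuracy in single-label multiclass).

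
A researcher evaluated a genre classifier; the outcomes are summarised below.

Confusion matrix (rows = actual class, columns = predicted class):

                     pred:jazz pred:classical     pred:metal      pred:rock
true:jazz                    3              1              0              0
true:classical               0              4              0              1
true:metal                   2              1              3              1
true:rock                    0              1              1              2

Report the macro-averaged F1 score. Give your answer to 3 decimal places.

0.595

Per-class F1 score (2·TP/(2·TP+FP+FN)):
  jazz: TP=3, FP=0+2+0=2, FN=1+0+0=1 → 6/9 = 0.6667
  classical: TP=4, FP=1+1+1=3, FN=0+0+1=1 → 8/12 = 0.6667
  metal: TP=3, FP=0+0+1=1, FN=2+1+1=4 → 6/11 = 0.5455
  rock: TP=2, FP=0+1+1=2, FN=0+1+1=2 → 4/8 = 0.5000
Macro-F1 score = mean = (0.6667 + 0.6667 + 0.5455 + 0.5000) / 4 = 0.595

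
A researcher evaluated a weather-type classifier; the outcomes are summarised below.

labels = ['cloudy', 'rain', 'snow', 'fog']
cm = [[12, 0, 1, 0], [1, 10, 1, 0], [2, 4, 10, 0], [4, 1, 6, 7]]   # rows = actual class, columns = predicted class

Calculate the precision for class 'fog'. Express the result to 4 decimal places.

1.0000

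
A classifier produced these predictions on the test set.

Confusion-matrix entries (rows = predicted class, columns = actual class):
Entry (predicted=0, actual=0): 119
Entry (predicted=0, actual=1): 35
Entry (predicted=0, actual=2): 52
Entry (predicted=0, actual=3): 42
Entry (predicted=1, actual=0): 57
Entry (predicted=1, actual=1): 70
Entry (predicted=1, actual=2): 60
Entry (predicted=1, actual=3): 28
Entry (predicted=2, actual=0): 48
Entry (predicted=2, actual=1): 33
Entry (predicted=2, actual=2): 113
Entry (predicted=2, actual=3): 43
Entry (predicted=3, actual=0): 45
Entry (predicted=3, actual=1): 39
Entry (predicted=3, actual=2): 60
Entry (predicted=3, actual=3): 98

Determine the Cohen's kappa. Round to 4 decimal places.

0.2311

Observed agreement pₒ = trace/N = 400/942 = 0.42463
Expected agreement pₑ = Σ (rowᵢ·colᵢ)/N² = (269·248 + 177·215 + 285·237 + 211·242)/942² = 0.25173
κ = (pₒ − pₑ)/(1 − pₑ) = (0.42463 − 0.25173)/(1 − 0.25173) = 0.2311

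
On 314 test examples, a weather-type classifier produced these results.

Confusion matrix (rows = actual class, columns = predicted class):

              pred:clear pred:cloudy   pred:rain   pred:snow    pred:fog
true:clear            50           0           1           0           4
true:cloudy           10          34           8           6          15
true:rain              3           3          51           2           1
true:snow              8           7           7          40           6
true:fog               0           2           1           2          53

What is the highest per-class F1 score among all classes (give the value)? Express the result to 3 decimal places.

0.797

Per-class F1 score (2·TP/(2·TP+FP+FN)):
  clear: TP=50, FP=10+3+8+0=21, FN=0+1+0+4=5 → 100/126 = 0.7937
  cloudy: TP=34, FP=0+3+7+2=12, FN=10+8+6+15=39 → 68/119 = 0.5714
  rain: TP=51, FP=1+8+7+1=17, FN=3+3+2+1=9 → 102/128 = 0.7969
  snow: TP=40, FP=0+6+2+2=10, FN=8+7+7+6=28 → 80/118 = 0.6780
  fog: TP=53, FP=4+15+1+6=26, FN=0+2+1+2=5 → 106/137 = 0.7737
Highest is class 'rain' with F1 score = 0.797.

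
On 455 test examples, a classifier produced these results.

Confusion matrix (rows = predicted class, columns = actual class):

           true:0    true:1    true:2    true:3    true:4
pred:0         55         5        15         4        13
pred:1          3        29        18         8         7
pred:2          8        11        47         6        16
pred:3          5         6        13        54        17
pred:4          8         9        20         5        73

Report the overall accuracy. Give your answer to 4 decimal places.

0.5670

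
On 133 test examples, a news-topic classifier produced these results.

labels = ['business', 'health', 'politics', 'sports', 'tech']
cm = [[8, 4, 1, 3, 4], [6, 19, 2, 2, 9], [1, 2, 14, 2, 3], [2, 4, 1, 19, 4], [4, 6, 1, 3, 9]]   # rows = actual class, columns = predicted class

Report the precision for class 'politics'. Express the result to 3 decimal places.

0.737

Treat 'politics' as positive and all other classes as negative.
precision = TP/(TP+FP).
politics: TP=14, FP=1+2+1+1=5 → 14/19 = 0.7368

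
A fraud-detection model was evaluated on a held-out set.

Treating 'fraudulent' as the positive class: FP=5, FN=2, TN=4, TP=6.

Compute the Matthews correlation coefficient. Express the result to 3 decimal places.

0.203

MCC = (TP·TN − FP·FN) / √((TP+FP)(TP+FN)(TN+FP)(TN+FN))
Numerator = 6·4 − 5·2 = 14
Denominator = √(11·8·9·6) = √4752 = 68.9348
MCC = 14 / 68.9348 = 0.203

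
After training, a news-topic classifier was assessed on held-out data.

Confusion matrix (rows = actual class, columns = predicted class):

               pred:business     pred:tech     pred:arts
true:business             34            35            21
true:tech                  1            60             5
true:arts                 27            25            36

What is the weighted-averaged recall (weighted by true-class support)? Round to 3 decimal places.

Per-class recall (TP/(TP+FN)):
  business: TP=34, FN=35+21=56 → 34/90 = 0.3778
  tech: TP=60, FN=1+5=6 → 60/66 = 0.9091
  arts: TP=36, FN=27+25=52 → 36/88 = 0.4091
Weighted-recall = Σ (supportᵢ/N)·recallᵢ with N=244: (90/244)·0.3778 + (66/244)·0.9091 + (88/244)·0.4091 = 0.533

0.533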